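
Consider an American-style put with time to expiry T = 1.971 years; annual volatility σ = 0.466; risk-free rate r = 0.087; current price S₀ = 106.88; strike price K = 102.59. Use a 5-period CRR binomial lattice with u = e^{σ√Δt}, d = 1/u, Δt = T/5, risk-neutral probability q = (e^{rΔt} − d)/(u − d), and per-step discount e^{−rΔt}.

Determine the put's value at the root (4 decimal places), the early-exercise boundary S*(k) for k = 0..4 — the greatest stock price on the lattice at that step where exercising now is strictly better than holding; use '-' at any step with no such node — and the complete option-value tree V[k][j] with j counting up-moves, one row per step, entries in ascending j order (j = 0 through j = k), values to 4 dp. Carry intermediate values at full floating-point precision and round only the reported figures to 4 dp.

price = 18.6489
boundary = - - 59.5340 44.4323 59.5340
tree:
18.6489
28.8479 9.2074
43.0560 15.9008 2.7936
58.1577 26.7013 5.6263 0.0000
69.4286 43.0560 11.3314 0.0000 0.0000
77.8404 58.1577 22.8216 0.0000 0.0000 0.0000

params: Δt=0.39420 u=1.33988 d=0.74634 q=0.48616 e^(-rΔt)=0.96629
t_5 payoffs: 77.8404 58.1577 22.8216 0.0000 0.0000 0.0000
t_4: node(4,0) S=33.1614 payoff=69.4286 vs cont=65.9698 → 69.4286 [stop]  node(4,1) S=59.5340 payoff=43.0560 vs cont=39.5973 → 43.0560 [stop]  node(4,2) S=106.8800 payoff=0.0000 vs cont=11.3314 → 11.3314 [wait]  node(4,3) S=191.8792 payoff=0.0000 vs cont=0.0000 → 0.0000 [wait]  node(4,4) S=344.4764 payoff=0.0000 vs cont=0.0000 → 0.0000 [wait]  ⇒ S*(4)=59.5340
t_3: node(3,0) S=44.4323 payoff=58.1577 vs cont=54.6989 → 58.1577 [stop]  node(3,1) S=79.7684 payoff=22.8216 vs cont=26.7013 → 26.7013 [wait]  node(3,2) S=143.2063 payoff=0.0000 vs cont=5.6263 → 5.6263 [wait]  node(3,3) S=257.0951 payoff=0.0000 vs cont=0.0000 → 0.0000 [wait]  ⇒ S*(3)=44.4323
t_2: node(2,0) S=59.5340 payoff=43.0560 vs cont=41.4198 → 43.0560 [stop]  node(2,1) S=106.8800 payoff=0.0000 vs cont=15.9008 → 15.9008 [wait]  node(2,2) S=191.8792 payoff=0.0000 vs cont=2.7936 → 2.7936 [wait]  ⇒ S*(2)=59.5340
t_1: node(1,0) S=79.7684 payoff=22.8216 vs cont=28.8479 → 28.8479 [wait]  node(1,1) S=143.2063 payoff=0.0000 vs cont=9.2074 → 9.2074 [wait]  ⇒ S*(1)=-
t_0: node(0,0) S=106.8800 payoff=0.0000 vs cont=18.6489 → 18.6489 [wait]  ⇒ S*(0)=-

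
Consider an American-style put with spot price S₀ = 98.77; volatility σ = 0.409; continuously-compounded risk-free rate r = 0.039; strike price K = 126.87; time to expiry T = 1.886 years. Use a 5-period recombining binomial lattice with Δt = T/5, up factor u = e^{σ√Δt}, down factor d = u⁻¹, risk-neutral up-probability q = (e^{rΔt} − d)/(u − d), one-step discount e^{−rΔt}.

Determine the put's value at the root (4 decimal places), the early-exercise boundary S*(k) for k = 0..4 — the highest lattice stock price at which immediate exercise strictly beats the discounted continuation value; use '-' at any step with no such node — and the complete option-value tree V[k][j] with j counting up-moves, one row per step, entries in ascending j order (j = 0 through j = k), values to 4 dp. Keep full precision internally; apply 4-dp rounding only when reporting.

price = 36.1645
boundary = - - 59.7642 76.8304 98.7700
tree:
36.1645
50.4803 20.9554
67.1058 33.0866 7.7596
80.3812 50.0396 14.7663 0.0000
90.7077 67.1058 28.1000 0.0000 0.0000
98.7403 80.3812 50.0396 0.0000 0.0000 0.0000

params: Δt=0.37720 u=1.28556 d=0.77787 q=0.46672 e^(-rΔt)=0.98540
t_5 payoffs: 98.7403 80.3812 50.0396 0.0000 0.0000 0.0000
t_4: node(4,0) S=36.1623 payoff=90.7077 vs cont=88.8550 → 90.7077 [stop]  node(4,1) S=59.7642 payoff=67.1058 vs cont=65.2531 → 67.1058 [stop]  node(4,2) S=98.7700 payoff=28.1000 vs cont=26.2955 → 28.1000 [stop]  node(4,3) S=163.2335 payoff=0.0000 vs cont=0.0000 → 0.0000 [wait]  node(4,4) S=269.7700 payoff=0.0000 vs cont=0.0000 → 0.0000 [wait]  ⇒ S*(4)=98.7700
t_3: node(3,0) S=46.4888 payoff=80.3812 vs cont=78.5285 → 80.3812 [stop]  node(3,1) S=76.8304 payoff=50.0396 vs cont=48.1869 → 50.0396 [stop]  node(3,2) S=126.9747 payoff=0.0000 vs cont=14.7663 → 14.7663 [wait]  node(3,3) S=209.8464 payoff=0.0000 vs cont=0.0000 → 0.0000 [wait]  ⇒ S*(3)=76.8304
t_2: node(2,0) S=59.7642 payoff=67.1058 vs cont=65.2531 → 67.1058 [stop]  node(2,1) S=98.7700 payoff=28.1000 vs cont=33.0866 → 33.0866 [wait]  node(2,2) S=163.2335 payoff=0.0000 vs cont=7.7596 → 7.7596 [wait]  ⇒ S*(2)=59.7642
t_1: node(1,0) S=76.8304 payoff=50.0396 vs cont=50.4803 → 50.4803 [wait]  node(1,1) S=126.9747 payoff=0.0000 vs cont=20.9554 → 20.9554 [wait]  ⇒ S*(1)=-
t_0: node(0,0) S=98.7700 payoff=28.1000 vs cont=36.1645 → 36.1645 [wait]  ⇒ S*(0)=-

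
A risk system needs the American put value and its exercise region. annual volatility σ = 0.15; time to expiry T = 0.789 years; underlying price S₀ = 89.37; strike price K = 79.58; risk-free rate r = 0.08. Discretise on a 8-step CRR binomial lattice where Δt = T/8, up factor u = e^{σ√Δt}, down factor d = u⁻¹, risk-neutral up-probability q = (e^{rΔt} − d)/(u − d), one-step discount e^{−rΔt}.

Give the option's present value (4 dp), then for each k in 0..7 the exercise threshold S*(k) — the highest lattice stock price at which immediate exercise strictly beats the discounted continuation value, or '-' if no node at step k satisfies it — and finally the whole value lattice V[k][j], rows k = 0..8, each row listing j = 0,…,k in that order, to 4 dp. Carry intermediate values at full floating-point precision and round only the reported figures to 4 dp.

price = 0.5005
boundary = - - - - 74.0216 70.6156 74.0216 70.6156
tree:
0.5005
0.9538 0.1687
1.7739 0.3540 0.0325
3.2010 0.7318 0.0765 0.0000
5.5584 1.4834 0.1803 0.0000 0.0000
8.9644 2.9271 0.4248 0.0000 0.0000 0.0000
12.2138 5.5584 1.0010 0.0000 0.0000 0.0000 0.0000
15.3136 8.9644 2.3588 0.0000 0.0000 0.0000 0.0000 0.0000
18.2708 12.2138 5.5584 0.0000 0.0000 0.0000 0.0000 0.0000 0.0000

Δt=0.09863, u=1.04823, d=0.95399, q=0.57227, disc=e^(-rΔt)=0.99214
k=8 terminal: V=max(K-S,0) → 18.2708 12.2138 5.5584 0.0000 0.0000 0.0000 0.0000 0.0000 0.0000
k=7: j=0 S=64.2664 intr=15.3136 cont=14.6882 V=15.3136[EX]; j=1 S=70.6156 intr=8.9644 cont=8.3390 V=8.9644[EX]; j=2 S=77.5920 intr=1.9880 cont=2.3588 V=2.3588[hold]; j=3 S=85.2577 intr=0.0000 cont=0.0000 V=0.0000[hold]; j=4 S=93.6807 intr=0.0000 cont=0.0000 V=0.0000[hold]; j=5 S=102.9358 intr=0.0000 cont=0.0000 V=0.0000[hold]; j=6 S=113.1054 intr=0.0000 cont=0.0000 V=0.0000[hold]; j=7 S=124.2796 intr=0.0000 cont=0.0000 V=0.0000[hold]  S*(7)=70.6156
k=6: j=0 S=67.3662 intr=12.2138 cont=11.5884 V=12.2138[EX]; j=1 S=74.0216 intr=5.5584 cont=5.1435 V=5.5584[EX]; j=2 S=81.3346 intr=0.0000 cont=1.0010 V=1.0010[hold]; j=3 S=89.3700 intr=0.0000 cont=0.0000 V=0.0000[hold]; j=4 S=98.1993 intr=0.0000 cont=0.0000 V=0.0000[hold]; j=5 S=107.9009 intr=0.0000 cont=0.0000 V=0.0000[hold]; j=6 S=118.5609 intr=0.0000 cont=0.0000 V=0.0000[hold]  S*(6)=74.0216
k=5: j=0 S=70.6156 intr=8.9644 cont=8.3390 V=8.9644[EX]; j=1 S=77.5920 intr=1.9880 cont=2.9271 V=2.9271[hold]; j=2 S=85.2577 intr=0.0000 cont=0.4248 V=0.4248[hold]; j=3 S=93.6807 intr=0.0000 cont=0.0000 V=0.0000[hold]; j=4 S=102.9358 intr=0.0000 cont=0.0000 V=0.0000[hold]; j=5 S=113.1054 intr=0.0000 cont=0.0000 V=0.0000[hold]  S*(5)=70.6156
k=4: j=0 S=74.0216 intr=5.5584 cont=5.4662 V=5.5584[EX]; j=1 S=81.3346 intr=0.0000 cont=1.4834 V=1.4834[hold]; j=2 S=89.3700 intr=0.0000 cont=0.1803 V=0.1803[hold]; j=3 S=98.1993 intr=0.0000 cont=0.0000 V=0.0000[hold]; j=4 S=107.9009 intr=0.0000 cont=0.0000 V=0.0000[hold]  S*(4)=74.0216
k=3: j=0 S=77.5920 intr=1.9880 cont=3.2010 V=3.2010[hold]; j=1 S=85.2577 intr=0.0000 cont=0.7318 V=0.7318[hold]; j=2 S=93.6807 intr=0.0000 cont=0.0765 V=0.0765[hold]; j=3 S=102.9358 intr=0.0000 cont=0.0000 V=0.0000[hold]  S*(3)=-
k=2: j=0 S=81.3346 intr=0.0000 cont=1.7739 V=1.7739[hold]; j=1 S=89.3700 intr=0.0000 cont=0.3540 V=0.3540[hold]; j=2 S=98.1993 intr=0.0000 cont=0.0325 V=0.0325[hold]  S*(2)=-
k=1: j=0 S=85.2577 intr=0.0000 cont=0.9538 V=0.9538[hold]; j=1 S=93.6807 intr=0.0000 cont=0.1687 V=0.1687[hold]  S*(1)=-
k=0: j=0 S=89.3700 intr=0.0000 cont=0.5005 V=0.5005[hold]  S*(0)=-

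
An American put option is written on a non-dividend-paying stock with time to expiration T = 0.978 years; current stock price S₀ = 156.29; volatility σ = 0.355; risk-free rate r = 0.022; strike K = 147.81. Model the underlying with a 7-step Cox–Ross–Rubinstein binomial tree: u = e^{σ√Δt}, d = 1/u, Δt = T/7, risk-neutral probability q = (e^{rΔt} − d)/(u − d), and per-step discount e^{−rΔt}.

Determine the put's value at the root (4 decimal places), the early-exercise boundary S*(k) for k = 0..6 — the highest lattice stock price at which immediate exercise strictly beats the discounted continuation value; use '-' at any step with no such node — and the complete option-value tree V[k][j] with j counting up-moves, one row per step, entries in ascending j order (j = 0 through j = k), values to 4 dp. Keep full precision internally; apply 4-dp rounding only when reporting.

params: Δt=0.13971 u=1.14190 d=0.87573 q=0.47844 e^(-rΔt)=0.99693
t_7 payoffs: 86.0744 67.3108 42.8443 10.9416 0.0000 0.0000 0.0000 0.0000
t_6: node(6,0) S=70.4959 payoff=77.3141 vs cont=76.8605 → 77.3141 [stop]  node(6,1) S=91.9220 payoff=55.8880 vs cont=55.4344 → 55.8880 [stop]  node(6,2) S=119.8603 payoff=27.9497 vs cont=27.4961 → 27.9497 [stop]  node(6,3) S=156.2900 payoff=0.0000 vs cont=5.6892 → 5.6892 [wait]  node(6,4) S=203.7920 payoff=0.0000 vs cont=0.0000 → 0.0000 [wait]  node(6,5) S=265.7314 payoff=0.0000 vs cont=0.0000 → 0.0000 [wait]  node(6,6) S=346.4965 payoff=0.0000 vs cont=0.0000 → 0.0000 [wait]  ⇒ S*(6)=119.8603
t_5: node(5,0) S=80.4992 payoff=67.3108 vs cont=66.8572 → 67.3108 [stop]  node(5,1) S=104.9657 payoff=42.8443 vs cont=42.3907 → 42.8443 [stop]  node(5,2) S=136.8684 payoff=10.9416 vs cont=17.2463 → 17.2463 [wait]  node(5,3) S=178.4675 payoff=0.0000 vs cont=2.9581 → 2.9581 [wait]  node(5,4) S=232.7100 payoff=0.0000 vs cont=0.0000 → 0.0000 [wait]  node(5,5) S=303.4386 payoff=0.0000 vs cont=0.0000 → 0.0000 [wait]  ⇒ S*(5)=104.9657
t_4: node(4,0) S=91.9220 payoff=55.8880 vs cont=55.4344 → 55.8880 [stop]  node(4,1) S=119.8603 payoff=27.9497 vs cont=30.5032 → 30.5032 [wait]  node(4,2) S=156.2900 payoff=0.0000 vs cont=10.3783 → 10.3783 [wait]  node(4,3) S=203.7920 payoff=0.0000 vs cont=1.5381 → 1.5381 [wait]  node(4,4) S=265.7314 payoff=0.0000 vs cont=0.0000 → 0.0000 [wait]  ⇒ S*(4)=91.9220
t_3: node(3,0) S=104.9657 payoff=42.8443 vs cont=43.6086 → 43.6086 [wait]  node(3,1) S=136.8684 payoff=10.9416 vs cont=20.8106 → 20.8106 [wait]  node(3,2) S=178.4675 payoff=0.0000 vs cont=6.1299 → 6.1299 [wait]  node(3,3) S=232.7100 payoff=0.0000 vs cont=0.7997 → 0.7997 [wait]  ⇒ S*(3)=-
t_2: node(2,0) S=119.8603 payoff=27.9497 vs cont=32.6007 → 32.6007 [wait]  node(2,1) S=156.2900 payoff=0.0000 vs cont=13.7444 → 13.7444 [wait]  node(2,2) S=203.7920 payoff=0.0000 vs cont=3.5688 → 3.5688 [wait]  ⇒ S*(2)=-
t_1: node(1,0) S=136.8684 payoff=10.9416 vs cont=23.5067 → 23.5067 [wait]  node(1,1) S=178.4675 payoff=0.0000 vs cont=8.8487 → 8.8487 [wait]  ⇒ S*(1)=-
t_0: node(0,0) S=156.2900 payoff=0.0000 vs cont=16.4431 → 16.4431 [wait]  ⇒ S*(0)=-

price = 16.4431
boundary = - - - - 91.9220 104.9657 119.8603
tree:
16.4431
23.5067 8.8487
32.6007 13.7444 3.5688
43.6086 20.8106 6.1299 0.7997
55.8880 30.5032 10.3783 1.5381 0.0000
67.3108 42.8443 17.2463 2.9581 0.0000 0.0000
77.3141 55.8880 27.9497 5.6892 0.0000 0.0000 0.0000
86.0744 67.3108 42.8443 10.9416 0.0000 0.0000 0.0000 0.0000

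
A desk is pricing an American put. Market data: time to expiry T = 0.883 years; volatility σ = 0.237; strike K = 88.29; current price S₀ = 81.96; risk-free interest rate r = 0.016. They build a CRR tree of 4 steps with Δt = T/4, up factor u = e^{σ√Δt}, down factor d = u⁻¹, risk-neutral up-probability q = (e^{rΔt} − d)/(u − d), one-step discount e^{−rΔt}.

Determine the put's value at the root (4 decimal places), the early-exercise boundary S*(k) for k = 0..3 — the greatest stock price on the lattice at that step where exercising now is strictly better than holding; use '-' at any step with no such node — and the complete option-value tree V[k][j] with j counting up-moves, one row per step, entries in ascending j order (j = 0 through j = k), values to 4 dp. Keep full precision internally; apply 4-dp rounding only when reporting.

Δt=0.22075, u=1.11779, d=0.89462, q=0.48805, disc=e^(-rΔt)=0.99647
k=4 terminal: V=max(K-S,0) → 35.7895 22.6932 6.3300 0.0000 0.0000
k=3: j=0 S=58.6845 intr=29.6055 cont=29.2943 V=29.6055[EX]; j=1 S=73.3234 intr=14.9666 cont=14.6554 V=14.9666[EX]; j=2 S=91.6139 intr=0.0000 cont=3.2292 V=3.2292[hold]; j=3 S=114.4671 intr=0.0000 cont=0.0000 V=0.0000[hold]  S*(3)=73.3234
k=2: j=0 S=65.5968 intr=22.6932 cont=22.3819 V=22.6932[EX]; j=1 S=81.9600 intr=6.3300 cont=9.2057 V=9.2057[hold]; j=2 S=102.4050 intr=0.0000 cont=1.6474 V=1.6474[hold]  S*(2)=65.5968
k=1: j=0 S=73.3234 intr=14.9666 cont=16.0539 V=16.0539[hold]; j=1 S=91.6139 intr=0.0000 cont=5.4974 V=5.4974[hold]  S*(1)=-
k=0: j=0 S=81.9600 intr=6.3300 cont=10.8634 V=10.8634[hold]  S*(0)=-

price = 10.8634
boundary = - - 65.5968 73.3234
tree:
10.8634
16.0539 5.4974
22.6932 9.2057 1.6474
29.6055 14.9666 3.2292 0.0000
35.7895 22.6932 6.3300 0.0000 0.0000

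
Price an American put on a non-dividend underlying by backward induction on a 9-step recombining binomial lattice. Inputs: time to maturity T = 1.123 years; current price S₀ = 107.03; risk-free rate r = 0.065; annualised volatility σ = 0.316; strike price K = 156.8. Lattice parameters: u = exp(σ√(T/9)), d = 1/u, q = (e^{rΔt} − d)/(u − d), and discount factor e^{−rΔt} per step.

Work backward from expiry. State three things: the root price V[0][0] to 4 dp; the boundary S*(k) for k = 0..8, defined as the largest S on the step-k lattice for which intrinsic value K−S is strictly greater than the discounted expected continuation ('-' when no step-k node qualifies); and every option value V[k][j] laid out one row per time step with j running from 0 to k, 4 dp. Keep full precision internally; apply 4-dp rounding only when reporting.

price = 49.7700
boundary = 107.0300 95.7256 107.0300 95.7256 107.0300 119.6694 107.0300 119.6694 133.8013
tree:
49.7700
61.0744 37.9108
71.1849 49.7700 27.0564
80.2275 61.0744 37.3743 17.5177
88.3150 71.1849 49.7700 25.9927 9.6074
95.5483 80.2275 61.0744 37.1306 15.6444 3.9266
102.0177 88.3150 71.1849 49.7700 24.6497 7.1916 0.8339
107.8037 95.5483 80.2275 61.0744 37.1306 12.9819 1.7106 0.0000
112.9787 102.0177 88.3150 71.1849 49.7700 22.9987 3.5090 0.0000 0.0000
117.6070 107.8037 95.5483 80.2275 61.0744 37.1306 7.1978 0.0000 0.0000 0.0000

params: Δt=0.12478 u=1.11809 d=0.89438 q=0.50853 e^(-rΔt)=0.99192
t_9 payoffs: 117.6070 107.8037 95.5483 80.2275 61.0744 37.1306 7.1978 0.0000 0.0000 0.0000
t_8: node(8,0) S=43.8213 payoff=112.9787 vs cont=111.7121 → 112.9787 [stop]  node(8,1) S=54.7823 payoff=102.0177 vs cont=100.7511 → 102.0177 [stop]  node(8,2) S=68.4850 payoff=88.3150 vs cont=87.0484 → 88.3150 [stop]  node(8,3) S=85.6151 payoff=71.1849 vs cont=69.9183 → 71.1849 [stop]  node(8,4) S=107.0300 payoff=49.7700 vs cont=48.5034 → 49.7700 [stop]  node(8,5) S=133.8013 payoff=22.9987 vs cont=21.7321 → 22.9987 [stop]  node(8,6) S=167.2690 payoff=0.0000 vs cont=3.5090 → 3.5090 [wait]  node(8,7) S=209.1079 payoff=0.0000 vs cont=0.0000 → 0.0000 [wait]  node(8,8) S=261.4119 payoff=0.0000 vs cont=0.0000 → 0.0000 [wait]  ⇒ S*(8)=133.8013
t_7: node(7,0) S=48.9963 payoff=107.8037 vs cont=106.5371 → 107.8037 [stop]  node(7,1) S=61.2517 payoff=95.5483 vs cont=94.2817 → 95.5483 [stop]  node(7,2) S=76.5725 payoff=80.2275 vs cont=78.9609 → 80.2275 [stop]  node(7,3) S=95.7256 payoff=61.0744 vs cont=59.8078 → 61.0744 [stop]  node(7,4) S=119.6694 payoff=37.1306 vs cont=35.8640 → 37.1306 [stop]  node(7,5) S=149.6022 payoff=7.1978 vs cont=12.9819 → 12.9819 [wait]  node(7,6) S=187.0221 payoff=0.0000 vs cont=1.7106 → 1.7106 [wait]  node(7,7) S=233.8018 payoff=0.0000 vs cont=0.0000 → 0.0000 [wait]  ⇒ S*(7)=119.6694
t_6: node(6,0) S=54.7823 payoff=102.0177 vs cont=100.7511 → 102.0177 [stop]  node(6,1) S=68.4850 payoff=88.3150 vs cont=87.0484 → 88.3150 [stop]  node(6,2) S=85.6151 payoff=71.1849 vs cont=69.9183 → 71.1849 [stop]  node(6,3) S=107.0300 payoff=49.7700 vs cont=48.5034 → 49.7700 [stop]  node(6,4) S=133.8013 payoff=22.9987 vs cont=24.6497 → 24.6497 [wait]  node(6,5) S=167.2690 payoff=0.0000 vs cont=7.1916 → 7.1916 [wait]  node(6,6) S=209.1079 payoff=0.0000 vs cont=0.8339 → 0.8339 [wait]  ⇒ S*(6)=107.0300
t_5: node(5,0) S=61.2517 payoff=95.5483 vs cont=94.2817 → 95.5483 [stop]  node(5,1) S=76.5725 payoff=80.2275 vs cont=78.9609 → 80.2275 [stop]  node(5,2) S=95.7256 payoff=61.0744 vs cont=59.8078 → 61.0744 [stop]  node(5,3) S=119.6694 payoff=37.1306 vs cont=36.6968 → 37.1306 [stop]  node(5,4) S=149.6022 payoff=7.1978 vs cont=15.6444 → 15.6444 [wait]  node(5,5) S=187.0221 payoff=0.0000 vs cont=3.9266 → 3.9266 [wait]  ⇒ S*(5)=119.6694
t_4: node(4,0) S=68.4850 payoff=88.3150 vs cont=87.0484 → 88.3150 [stop]  node(4,1) S=85.6151 payoff=71.1849 vs cont=69.9183 → 71.1849 [stop]  node(4,2) S=107.0300 payoff=49.7700 vs cont=48.5034 → 49.7700 [stop]  node(4,3) S=133.8013 payoff=22.9987 vs cont=25.9927 → 25.9927 [wait]  node(4,4) S=167.2690 payoff=0.0000 vs cont=9.6074 → 9.6074 [wait]  ⇒ S*(4)=107.0300
t_3: node(3,0) S=76.5725 payoff=80.2275 vs cont=78.9609 → 80.2275 [stop]  node(3,1) S=95.7256 payoff=61.0744 vs cont=59.8078 → 61.0744 [stop]  node(3,2) S=119.6694 payoff=37.1306 vs cont=37.3743 → 37.3743 [wait]  node(3,3) S=149.6022 payoff=7.1978 vs cont=17.5177 → 17.5177 [wait]  ⇒ S*(3)=95.7256
t_2: node(2,0) S=85.6151 payoff=71.1849 vs cont=69.9183 → 71.1849 [stop]  node(2,1) S=107.0300 payoff=49.7700 vs cont=48.6263 → 49.7700 [stop]  node(2,2) S=133.8013 payoff=22.9987 vs cont=27.0564 → 27.0564 [wait]  ⇒ S*(2)=107.0300
t_1: node(1,0) S=95.7256 payoff=61.0744 vs cont=59.8078 → 61.0744 [stop]  node(1,1) S=119.6694 payoff=37.1306 vs cont=37.9108 → 37.9108 [wait]  ⇒ S*(1)=95.7256
t_0: node(0,0) S=107.0300 payoff=49.7700 vs cont=48.8970 → 49.7700 [stop]  ⇒ S*(0)=107.0300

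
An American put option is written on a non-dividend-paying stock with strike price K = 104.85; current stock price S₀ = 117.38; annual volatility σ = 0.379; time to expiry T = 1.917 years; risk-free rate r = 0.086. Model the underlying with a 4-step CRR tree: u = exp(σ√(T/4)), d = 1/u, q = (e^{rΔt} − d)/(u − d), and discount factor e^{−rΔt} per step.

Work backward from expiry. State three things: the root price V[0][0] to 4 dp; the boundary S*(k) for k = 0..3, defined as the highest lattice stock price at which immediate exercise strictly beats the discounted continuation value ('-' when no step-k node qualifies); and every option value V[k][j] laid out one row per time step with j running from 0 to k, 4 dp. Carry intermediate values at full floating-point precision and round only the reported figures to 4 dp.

Δt=0.47925  u=1.30001  d=0.76922  q=0.51405  discount=0.95962
step 4 (expiry): payoffs max(K−S,0) = 63.7535 35.3957 0.0000 0.0000 0.0000
step 3: (k=3,j=0): S=53.4259, (K−S)⁺=51.4241, hold=47.1905 ⇒ V=51.4241 exercise | (k=3,j=1): S=90.2915, (K−S)⁺=14.5585, hold=16.5059 ⇒ V=16.5059 continue | (k=3,j=2): S=152.5954, (K−S)⁺=0.0000, hold=0.0000 ⇒ V=0.0000 continue | (k=3,j=3): S=257.8911, (K−S)⁺=0.0000, hold=0.0000 ⇒ V=0.0000 continue  boundary S*=53.4259
step 2: (k=2,j=0): S=69.4543, (K−S)⁺=35.3957, hold=32.1227 ⇒ V=35.3957 exercise | (k=2,j=1): S=117.3800, (K−S)⁺=0.0000, hold=7.6972 ⇒ V=7.6972 continue | (k=2,j=2): S=198.3759, (K−S)⁺=0.0000, hold=0.0000 ⇒ V=0.0000 continue  boundary S*=69.4543
step 1: (k=1,j=0): S=90.2915, (K−S)⁺=14.5585, hold=20.3029 ⇒ V=20.3029 continue | (k=1,j=1): S=152.5954, (K−S)⁺=0.0000, hold=3.5894 ⇒ V=3.5894 continue  boundary S*=-
step 0: (k=0,j=0): S=117.3800, (K−S)⁺=0.0000, hold=11.2384 ⇒ V=11.2384 continue  boundary S*=-

price = 11.2384
boundary = - - 69.4543 53.4259
tree:
11.2384
20.3029 3.5894
35.3957 7.6972 0.0000
51.4241 16.5059 0.0000 0.0000
63.7535 35.3957 0.0000 0.0000 0.0000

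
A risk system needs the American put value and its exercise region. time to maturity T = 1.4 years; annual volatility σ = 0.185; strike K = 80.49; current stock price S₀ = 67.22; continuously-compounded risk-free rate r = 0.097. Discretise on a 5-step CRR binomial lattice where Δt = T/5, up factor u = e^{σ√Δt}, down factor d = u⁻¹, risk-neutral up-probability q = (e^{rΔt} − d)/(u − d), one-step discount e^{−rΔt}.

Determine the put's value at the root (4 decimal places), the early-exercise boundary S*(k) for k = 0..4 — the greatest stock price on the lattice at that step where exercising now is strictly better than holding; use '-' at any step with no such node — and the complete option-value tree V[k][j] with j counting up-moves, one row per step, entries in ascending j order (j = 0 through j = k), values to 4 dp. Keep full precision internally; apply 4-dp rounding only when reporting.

Δt=0.28000, u=1.10284, d=0.90675, q=0.61595, disc=e^(-rΔt)=0.97321
k=5 terminal: V=max(K-S,0) → 39.2872 30.3764 19.5385 6.3568 0.0000 0.0000
k=4: j=0 S=45.4403 intr=35.0497 cont=32.8930 V=35.0497[EX]; j=1 S=55.2675 intr=25.2225 cont=23.0658 V=25.2225[EX]; j=2 S=67.2200 intr=13.2700 cont=11.1133 V=13.2700[EX]; j=3 S=81.7574 intr=0.0000 cont=2.3759 V=2.3759[hold]; j=4 S=99.4388 intr=0.0000 cont=0.0000 V=0.0000[hold]  S*(4)=67.2200
k=3: j=0 S=50.1136 intr=30.3764 cont=28.2197 V=30.3764[EX]; j=1 S=60.9515 intr=19.5385 cont=17.3818 V=19.5385[EX]; j=2 S=74.1332 intr=6.3568 cont=6.3841 V=6.3841[hold]; j=3 S=90.1657 intr=0.0000 cont=0.8880 V=0.8880[hold]  S*(3)=60.9515
k=2: j=0 S=55.2675 intr=25.2225 cont=23.0658 V=25.2225[EX]; j=1 S=67.2200 intr=13.2700 cont=11.1297 V=13.2700[EX]; j=2 S=81.7574 intr=0.0000 cont=2.9185 V=2.9185[hold]  S*(2)=67.2200
k=1: j=0 S=60.9515 intr=19.5385 cont=17.3818 V=19.5385[EX]; j=1 S=74.1332 intr=6.3568 cont=6.7093 V=6.7093[hold]  S*(1)=60.9515
k=0: j=0 S=67.2200 intr=13.2700 cont=11.3246 V=13.2700[EX]  S*(0)=67.2200

price = 13.2700
boundary = 67.2200 60.9515 67.2200 60.9515 67.2200
tree:
13.2700
19.5385 6.7093
25.2225 13.2700 2.9185
30.3764 19.5385 6.3841 0.8880
35.0497 25.2225 13.2700 2.3759 0.0000
39.2872 30.3764 19.5385 6.3568 0.0000 0.0000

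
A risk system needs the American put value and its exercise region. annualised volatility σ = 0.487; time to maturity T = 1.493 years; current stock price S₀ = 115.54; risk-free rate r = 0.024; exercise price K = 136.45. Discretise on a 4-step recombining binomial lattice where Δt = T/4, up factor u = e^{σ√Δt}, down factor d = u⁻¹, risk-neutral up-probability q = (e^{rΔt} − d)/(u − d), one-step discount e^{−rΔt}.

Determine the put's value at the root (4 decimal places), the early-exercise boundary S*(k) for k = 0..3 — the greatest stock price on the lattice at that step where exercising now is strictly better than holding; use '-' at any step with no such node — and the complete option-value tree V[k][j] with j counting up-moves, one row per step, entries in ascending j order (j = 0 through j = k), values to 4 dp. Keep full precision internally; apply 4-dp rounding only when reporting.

price = 39.5820
boundary = - - 63.7239 85.8059
tree:
39.5820
54.7636 21.1505
72.7261 33.1178 6.4165
89.1254 50.6441 11.5832 0.0000
101.3043 72.7261 20.9100 0.0000 0.0000

Δt=0.37325  u=1.34653  d=0.74265  q=0.44106  discount=0.99108
step 4 (expiry): payoffs max(K−S,0) = 101.3043 72.7261 20.9100 0.0000 0.0000
step 3: (k=3,j=0): S=47.3246, (K−S)⁺=89.1254, hold=87.9085 ⇒ V=89.1254 exercise | (k=3,j=1): S=85.8059, (K−S)⁺=50.6441, hold=49.4272 ⇒ V=50.6441 exercise | (k=3,j=2): S=155.5777, (K−S)⁺=0.0000, hold=11.5832 ⇒ V=11.5832 continue | (k=3,j=3): S=282.0834, (K−S)⁺=0.0000, hold=0.0000 ⇒ V=0.0000 continue  boundary S*=85.8059
step 2: (k=2,j=0): S=63.7239, (K−S)⁺=72.7261, hold=71.5093 ⇒ V=72.7261 exercise | (k=2,j=1): S=115.5400, (K−S)⁺=20.9100, hold=33.1178 ⇒ V=33.1178 continue | (k=2,j=2): S=209.4896, (K−S)⁺=0.0000, hold=6.4165 ⇒ V=6.4165 continue  boundary S*=63.7239
step 1: (k=1,j=0): S=85.8059, (K−S)⁺=50.6441, hold=54.7636 ⇒ V=54.7636 continue | (k=1,j=1): S=155.5777, (K−S)⁺=0.0000, hold=21.1505 ⇒ V=21.1505 continue  boundary S*=-
step 0: (k=0,j=0): S=115.5400, (K−S)⁺=20.9100, hold=39.5820 ⇒ V=39.5820 continue  boundary S*=-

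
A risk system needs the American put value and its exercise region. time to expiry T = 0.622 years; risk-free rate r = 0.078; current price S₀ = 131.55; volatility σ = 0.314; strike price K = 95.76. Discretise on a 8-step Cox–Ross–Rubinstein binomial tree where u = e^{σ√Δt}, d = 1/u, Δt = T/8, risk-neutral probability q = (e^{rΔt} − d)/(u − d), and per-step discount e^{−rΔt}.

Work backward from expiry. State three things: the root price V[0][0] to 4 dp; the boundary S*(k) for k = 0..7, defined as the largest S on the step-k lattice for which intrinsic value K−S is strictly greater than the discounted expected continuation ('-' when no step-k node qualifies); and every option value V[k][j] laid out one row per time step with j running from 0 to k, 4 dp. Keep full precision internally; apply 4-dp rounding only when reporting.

price = 0.8759
boundary = - - - - - - 77.7935 84.9118
tree:
0.8759
1.5339 0.2612
2.6437 0.4977 0.0397
4.4685 0.9416 0.0820 0.0000
7.3687 1.7663 0.1693 0.0000 0.0000
11.7649 3.2796 0.3496 0.0000 0.0000 0.0000
17.9665 6.0130 0.7219 0.0000 0.0000 0.0000 0.0000
24.4880 10.8482 1.4908 0.0000 0.0000 0.0000 0.0000 0.0000
30.4628 17.9665 3.0786 0.0000 0.0000 0.0000 0.0000 0.0000 0.0000

Δt=0.07775, u=1.09150, d=0.91617, q=0.51282, disc=e^(-rΔt)=0.99395
k=8 terminal: V=max(K-S,0) → 30.4628 17.9665 3.0786 0.0000 0.0000 0.0000 0.0000 0.0000 0.0000
k=7: j=0 S=71.2720 intr=24.4880 cont=23.9090 V=24.4880[EX]; j=1 S=84.9118 intr=10.8482 cont=10.2692 V=10.8482[EX]; j=2 S=101.1619 intr=0.0000 cont=1.4908 V=1.4908[hold]; j=3 S=120.5220 intr=0.0000 cont=0.0000 V=0.0000[hold]; j=4 S=143.5871 intr=0.0000 cont=0.0000 V=0.0000[hold]; j=5 S=171.0663 intr=0.0000 cont=0.0000 V=0.0000[hold]; j=6 S=203.8044 intr=0.0000 cont=0.0000 V=0.0000[hold]; j=7 S=242.8079 intr=0.0000 cont=0.0000 V=0.0000[hold]  S*(7)=84.9118
k=6: j=0 S=77.7935 intr=17.9665 cont=17.3875 V=17.9665[EX]; j=1 S=92.6814 intr=3.0786 cont=6.0130 V=6.0130[hold]; j=2 S=110.4185 intr=0.0000 cont=0.7219 V=0.7219[hold]; j=3 S=131.5500 intr=0.0000 cont=0.0000 V=0.0000[hold]; j=4 S=156.7256 intr=0.0000 cont=0.0000 V=0.0000[hold]; j=5 S=186.7192 intr=0.0000 cont=0.0000 V=0.0000[hold]; j=6 S=222.4530 intr=0.0000 cont=0.0000 V=0.0000[hold]  S*(6)=77.7935
k=5: j=0 S=84.9118 intr=10.8482 cont=11.7649 V=11.7649[hold]; j=1 S=101.1619 intr=0.0000 cont=3.2796 V=3.2796[hold]; j=2 S=120.5220 intr=0.0000 cont=0.3496 V=0.3496[hold]; j=3 S=143.5871 intr=0.0000 cont=0.0000 V=0.0000[hold]; j=4 S=171.0663 intr=0.0000 cont=0.0000 V=0.0000[hold]; j=5 S=203.8044 intr=0.0000 cont=0.0000 V=0.0000[hold]  S*(5)=-
k=4: j=0 S=92.6814 intr=3.0786 cont=7.3687 V=7.3687[hold]; j=1 S=110.4185 intr=0.0000 cont=1.7663 V=1.7663[hold]; j=2 S=131.5500 intr=0.0000 cont=0.1693 V=0.1693[hold]; j=3 S=156.7256 intr=0.0000 cont=0.0000 V=0.0000[hold]; j=4 S=186.7192 intr=0.0000 cont=0.0000 V=0.0000[hold]  S*(4)=-
k=3: j=0 S=101.1619 intr=0.0000 cont=4.4685 V=4.4685[hold]; j=1 S=120.5220 intr=0.0000 cont=0.9416 V=0.9416[hold]; j=2 S=143.5871 intr=0.0000 cont=0.0820 V=0.0820[hold]; j=3 S=171.0663 intr=0.0000 cont=0.0000 V=0.0000[hold]  S*(3)=-
k=2: j=0 S=110.4185 intr=0.0000 cont=2.6437 V=2.6437[hold]; j=1 S=131.5500 intr=0.0000 cont=0.4977 V=0.4977[hold]; j=2 S=156.7256 intr=0.0000 cont=0.0397 V=0.0397[hold]  S*(2)=-
k=1: j=0 S=120.5220 intr=0.0000 cont=1.5339 V=1.5339[hold]; j=1 S=143.5871 intr=0.0000 cont=0.2612 V=0.2612[hold]  S*(1)=-
k=0: j=0 S=131.5500 intr=0.0000 cont=0.8759 V=0.8759[hold]  S*(0)=-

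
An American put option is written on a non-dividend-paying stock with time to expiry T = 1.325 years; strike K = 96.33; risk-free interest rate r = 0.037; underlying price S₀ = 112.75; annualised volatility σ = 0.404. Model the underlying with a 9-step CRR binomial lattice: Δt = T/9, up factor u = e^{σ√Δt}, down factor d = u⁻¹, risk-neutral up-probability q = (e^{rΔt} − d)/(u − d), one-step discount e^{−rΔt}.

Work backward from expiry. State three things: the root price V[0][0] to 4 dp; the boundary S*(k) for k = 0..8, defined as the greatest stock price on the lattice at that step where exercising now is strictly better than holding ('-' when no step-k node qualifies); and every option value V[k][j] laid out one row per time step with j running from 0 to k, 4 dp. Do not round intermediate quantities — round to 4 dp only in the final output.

Δt=0.14722  u=1.16767  d=0.85640  q=0.47887  discount=0.99457
step 9 (expiry): payoffs max(K−S,0) = 68.3901 58.2350 44.3890 25.5105 0.0000 0.0000 0.0000 0.0000 0.0000 0.0000
step 8: (k=8,j=0): S=32.6247, (K−S)⁺=63.7053, hold=63.1820 ⇒ V=63.7053 exercise | (k=8,j=1): S=44.4825, (K−S)⁺=51.8475, hold=51.3242 ⇒ V=51.8475 exercise | (k=8,j=2): S=60.6501, (K−S)⁺=35.6799, hold=35.1566 ⇒ V=35.6799 exercise | (k=8,j=3): S=82.6940, (K−S)⁺=13.6360, hold=13.2220 ⇒ V=13.6360 exercise | (k=8,j=4): S=112.7500, (K−S)⁺=0.0000, hold=0.0000 ⇒ V=0.0000 continue | (k=8,j=5): S=153.7302, (K−S)⁺=0.0000, hold=0.0000 ⇒ V=0.0000 continue | (k=8,j=6): S=209.6050, (K−S)⁺=0.0000, hold=0.0000 ⇒ V=0.0000 continue | (k=8,j=7): S=285.7882, (K−S)⁺=0.0000, hold=0.0000 ⇒ V=0.0000 continue | (k=8,j=8): S=389.6609, (K−S)⁺=0.0000, hold=0.0000 ⇒ V=0.0000 continue  boundary S*=82.6940
step 7: (k=7,j=0): S=38.0950, (K−S)⁺=58.2350, hold=57.7117 ⇒ V=58.2350 exercise | (k=7,j=1): S=51.9410, (K−S)⁺=44.3890, hold=43.8657 ⇒ V=44.3890 exercise | (k=7,j=2): S=70.8195, (K−S)⁺=25.5105, hold=24.9872 ⇒ V=25.5105 exercise | (k=7,j=3): S=96.5596, (K−S)⁺=0.0000, hold=7.0675 ⇒ V=7.0675 continue | (k=7,j=4): S=131.6551, (K−S)⁺=0.0000, hold=0.0000 ⇒ V=0.0000 continue | (k=7,j=5): S=179.5066, (K−S)⁺=0.0000, hold=0.0000 ⇒ V=0.0000 continue | (k=7,j=6): S=244.7501, (K−S)⁺=0.0000, hold=0.0000 ⇒ V=0.0000 continue | (k=7,j=7): S=333.7071, (K−S)⁺=0.0000, hold=0.0000 ⇒ V=0.0000 continue  boundary S*=70.8195
step 6: (k=6,j=0): S=44.4825, (K−S)⁺=51.8475, hold=51.3242 ⇒ V=51.8475 exercise | (k=6,j=1): S=60.6501, (K−S)⁺=35.6799, hold=35.1566 ⇒ V=35.6799 exercise | (k=6,j=2): S=82.6940, (K−S)⁺=13.6360, hold=16.5881 ⇒ V=16.5881 continue | (k=6,j=3): S=112.7500, (K−S)⁺=0.0000, hold=3.6631 ⇒ V=3.6631 continue | (k=6,j=4): S=153.7302, (K−S)⁺=0.0000, hold=0.0000 ⇒ V=0.0000 continue | (k=6,j=5): S=209.6050, (K−S)⁺=0.0000, hold=0.0000 ⇒ V=0.0000 continue | (k=6,j=6): S=285.7882, (K−S)⁺=0.0000, hold=0.0000 ⇒ V=0.0000 continue  boundary S*=60.6501
step 5: (k=5,j=0): S=51.9410, (K−S)⁺=44.3890, hold=43.8657 ⇒ V=44.3890 exercise | (k=5,j=1): S=70.8195, (K−S)⁺=25.5105, hold=26.3932 ⇒ V=26.3932 continue | (k=5,j=2): S=96.5596, (K−S)⁺=0.0000, hold=10.3422 ⇒ V=10.3422 continue | (k=5,j=3): S=131.6551, (K−S)⁺=0.0000, hold=1.8986 ⇒ V=1.8986 continue | (k=5,j=4): S=179.5066, (K−S)⁺=0.0000, hold=0.0000 ⇒ V=0.0000 continue | (k=5,j=5): S=244.7501, (K−S)⁺=0.0000, hold=0.0000 ⇒ V=0.0000 continue  boundary S*=51.9410
step 4: (k=4,j=0): S=60.6501, (K−S)⁺=35.6799, hold=35.5770 ⇒ V=35.6799 exercise | (k=4,j=1): S=82.6940, (K−S)⁺=13.6360, hold=18.6052 ⇒ V=18.6052 continue | (k=4,j=2): S=112.7500, (K−S)⁺=0.0000, hold=6.2645 ⇒ V=6.2645 continue | (k=4,j=3): S=153.7302, (K−S)⁺=0.0000, hold=0.9840 ⇒ V=0.9840 continue | (k=4,j=4): S=209.6050, (K−S)⁺=0.0000, hold=0.0000 ⇒ V=0.0000 continue  boundary S*=60.6501
step 3: (k=3,j=0): S=70.8195, (K−S)⁺=25.5105, hold=27.3539 ⇒ V=27.3539 continue | (k=3,j=1): S=96.5596, (K−S)⁺=0.0000, hold=12.6266 ⇒ V=12.6266 continue | (k=3,j=2): S=131.6551, (K−S)⁺=0.0000, hold=3.7155 ⇒ V=3.7155 continue | (k=3,j=3): S=179.5066, (K−S)⁺=0.0000, hold=0.5100 ⇒ V=0.5100 continue  boundary S*=-
step 2: (k=2,j=0): S=82.6940, (K−S)⁺=13.6360, hold=20.1911 ⇒ V=20.1911 continue | (k=2,j=1): S=112.7500, (K−S)⁺=0.0000, hold=8.3139 ⇒ V=8.3139 continue | (k=2,j=2): S=153.7302, (K−S)⁺=0.0000, hold=2.1687 ⇒ V=2.1687 continue  boundary S*=-
step 1: (k=1,j=0): S=96.5596, (K−S)⁺=0.0000, hold=14.4247 ⇒ V=14.4247 continue | (k=1,j=1): S=131.6551, (K−S)⁺=0.0000, hold=5.3420 ⇒ V=5.3420 continue  boundary S*=-
step 0: (k=0,j=0): S=112.7500, (K−S)⁺=0.0000, hold=10.0205 ⇒ V=10.0205 continue  boundary S*=-

price = 10.0205
boundary = - - - - 60.6501 51.9410 60.6501 70.8195 82.6940
tree:
10.0205
14.4247 5.3420
20.1911 8.3139 2.1687
27.3539 12.6266 3.7155 0.5100
35.6799 18.6052 6.2645 0.9840 0.0000
44.3890 26.3932 10.3422 1.8986 0.0000 0.0000
51.8475 35.6799 16.5881 3.6631 0.0000 0.0000 0.0000
58.2350 44.3890 25.5105 7.0675 0.0000 0.0000 0.0000 0.0000
63.7053 51.8475 35.6799 13.6360 0.0000 0.0000 0.0000 0.0000 0.0000
68.3901 58.2350 44.3890 25.5105 0.0000 0.0000 0.0000 0.0000 0.0000 0.0000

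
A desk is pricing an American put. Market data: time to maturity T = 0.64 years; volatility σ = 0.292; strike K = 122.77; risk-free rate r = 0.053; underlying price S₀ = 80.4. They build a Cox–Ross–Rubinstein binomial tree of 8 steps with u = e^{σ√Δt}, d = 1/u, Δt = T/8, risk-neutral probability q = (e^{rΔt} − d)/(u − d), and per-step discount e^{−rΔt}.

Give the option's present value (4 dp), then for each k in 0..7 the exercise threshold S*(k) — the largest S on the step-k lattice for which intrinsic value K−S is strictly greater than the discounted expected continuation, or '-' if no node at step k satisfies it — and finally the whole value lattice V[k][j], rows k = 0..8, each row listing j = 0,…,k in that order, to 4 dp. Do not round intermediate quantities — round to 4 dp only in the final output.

Δt=0.08000  u=1.08610  d=0.92073  q=0.50506  discount=0.99577
step 8 (expiry): payoffs max(K−S,0) = 81.2451 73.7870 64.9894 54.6116 42.3700 27.9297 10.8959 0.0000 0.0000
step 7: (k=7,j=0): S=45.1001, (K−S)⁺=77.6699, hold=77.1505 ⇒ V=77.6699 exercise | (k=7,j=1): S=53.2003, (K−S)⁺=69.5697, hold=69.0503 ⇒ V=69.5697 exercise | (k=7,j=2): S=62.7554, (K−S)⁺=60.0146, hold=59.4952 ⇒ V=60.0146 exercise | (k=7,j=3): S=74.0266, (K−S)⁺=48.7434, hold=48.2240 ⇒ V=48.7434 exercise | (k=7,j=4): S=87.3222, (K−S)⁺=35.4478, hold=34.9284 ⇒ V=35.4478 exercise | (k=7,j=5): S=103.0057, (K−S)⁺=19.7643, hold=19.2449 ⇒ V=19.7643 exercise | (k=7,j=6): S=121.5061, (K−S)⁺=1.2639, hold=5.3700 ⇒ V=5.3700 continue | (k=7,j=7): S=143.3293, (K−S)⁺=0.0000, hold=0.0000 ⇒ V=0.0000 continue  boundary S*=103.0057
step 6: (k=6,j=0): S=48.9830, (K−S)⁺=73.7870, hold=73.2675 ⇒ V=73.7870 exercise | (k=6,j=1): S=57.7806, (K−S)⁺=64.9894, hold=64.4699 ⇒ V=64.9894 exercise | (k=6,j=2): S=68.1584, (K−S)⁺=54.6116, hold=54.0922 ⇒ V=54.6116 exercise | (k=6,j=3): S=80.4000, (K−S)⁺=42.3700, hold=41.8506 ⇒ V=42.3700 exercise | (k=6,j=4): S=94.8403, (K−S)⁺=27.9297, hold=27.4103 ⇒ V=27.9297 exercise | (k=6,j=5): S=111.8741, (K−S)⁺=10.8959, hold=12.4415 ⇒ V=12.4415 continue | (k=6,j=6): S=131.9674, (K−S)⁺=0.0000, hold=2.6466 ⇒ V=2.6466 continue  boundary S*=94.8403
step 5: (k=5,j=0): S=53.2003, (K−S)⁺=69.5697, hold=69.0503 ⇒ V=69.5697 exercise | (k=5,j=1): S=62.7554, (K−S)⁺=60.0146, hold=59.4952 ⇒ V=60.0146 exercise | (k=5,j=2): S=74.0266, (K−S)⁺=48.7434, hold=48.2240 ⇒ V=48.7434 exercise | (k=5,j=3): S=87.3222, (K−S)⁺=35.4478, hold=34.9284 ⇒ V=35.4478 exercise | (k=5,j=4): S=103.0057, (K−S)⁺=19.7643, hold=20.0222 ⇒ V=20.0222 continue | (k=5,j=5): S=121.5061, (K−S)⁺=1.2639, hold=7.4628 ⇒ V=7.4628 continue  boundary S*=87.3222
step 4: (k=4,j=0): S=57.7806, (K−S)⁺=64.9894, hold=64.4699 ⇒ V=64.9894 exercise | (k=4,j=1): S=68.1584, (K−S)⁺=54.6116, hold=54.0922 ⇒ V=54.6116 exercise | (k=4,j=2): S=80.4000, (K−S)⁺=42.3700, hold=41.8506 ⇒ V=42.3700 exercise | (k=4,j=3): S=94.8403, (K−S)⁺=27.9297, hold=27.5400 ⇒ V=27.9297 exercise | (k=4,j=4): S=111.8741, (K−S)⁺=10.8959, hold=13.6211 ⇒ V=13.6211 continue  boundary S*=94.8403
step 3: (k=3,j=0): S=62.7554, (K−S)⁺=60.0146, hold=59.4952 ⇒ V=60.0146 exercise | (k=3,j=1): S=74.0266, (K−S)⁺=48.7434, hold=48.2240 ⇒ V=48.7434 exercise | (k=3,j=2): S=87.3222, (K−S)⁺=35.4478, hold=34.9284 ⇒ V=35.4478 exercise | (k=3,j=3): S=103.0057, (K−S)⁺=19.7643, hold=20.6154 ⇒ V=20.6154 continue  boundary S*=87.3222
step 2: (k=2,j=0): S=68.1584, (K−S)⁺=54.6116, hold=54.0922 ⇒ V=54.6116 exercise | (k=2,j=1): S=80.4000, (K−S)⁺=42.3700, hold=41.8506 ⇒ V=42.3700 exercise | (k=2,j=2): S=94.8403, (K−S)⁺=27.9297, hold=27.8383 ⇒ V=27.9297 exercise  boundary S*=94.8403
step 1: (k=1,j=0): S=74.0266, (K−S)⁺=48.7434, hold=48.2240 ⇒ V=48.7434 exercise | (k=1,j=1): S=87.3222, (K−S)⁺=35.4478, hold=34.9284 ⇒ V=35.4478 exercise  boundary S*=87.3222
step 0: (k=0,j=0): S=80.4000, (K−S)⁺=42.3700, hold=41.8506 ⇒ V=42.3700 exercise  boundary S*=80.4000

price = 42.3700
boundary = 80.4000 87.3222 94.8403 87.3222 94.8403 87.3222 94.8403 103.0057
tree:
42.3700
48.7434 35.4478
54.6116 42.3700 27.9297
60.0146 48.7434 35.4478 20.6154
64.9894 54.6116 42.3700 27.9297 13.6211
69.5697 60.0146 48.7434 35.4478 20.0222 7.4628
73.7870 64.9894 54.6116 42.3700 27.9297 12.4415 2.6466
77.6699 69.5697 60.0146 48.7434 35.4478 19.7643 5.3700 0.0000
81.2451 73.7870 64.9894 54.6116 42.3700 27.9297 10.8959 0.0000 0.0000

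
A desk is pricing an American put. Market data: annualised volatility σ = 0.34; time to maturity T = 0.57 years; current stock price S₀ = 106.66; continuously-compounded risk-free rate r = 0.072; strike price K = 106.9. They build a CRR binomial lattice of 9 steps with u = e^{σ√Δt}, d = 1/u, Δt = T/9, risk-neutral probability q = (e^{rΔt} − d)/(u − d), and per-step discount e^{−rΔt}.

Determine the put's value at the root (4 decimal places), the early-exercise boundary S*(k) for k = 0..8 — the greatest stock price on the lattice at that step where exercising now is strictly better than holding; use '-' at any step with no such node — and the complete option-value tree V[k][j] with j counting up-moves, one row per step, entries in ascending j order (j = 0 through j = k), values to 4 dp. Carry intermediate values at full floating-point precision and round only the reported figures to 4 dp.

price = 9.4740
boundary = - - - 82.5127 75.7461 82.5127 75.7461 82.5127 89.8837
tree:
9.4740
13.3887 5.7271
18.3695 8.6334 2.9335
24.3873 12.6441 4.7849 1.1474
31.1539 17.9046 7.6082 2.0641 0.2603
37.3656 24.3873 11.7197 3.6517 0.5285 0.0000
43.0678 31.1539 17.3443 6.3191 1.0732 0.0000 0.0000
48.3025 37.3656 24.3873 10.6058 2.1794 0.0000 0.0000 0.0000
53.1078 43.0678 31.1539 17.0163 4.4256 0.0000 0.0000 0.0000 0.0000
57.5191 48.3025 37.3656 24.3873 8.9868 0.0000 0.0000 0.0000 0.0000 0.0000

Δt=0.06333  u=1.08933  d=0.91799  q=0.50530  discount=0.99545
step 9 (expiry): payoffs max(K−S,0) = 57.5191 48.3025 37.3656 24.3873 8.9868 0.0000 0.0000 0.0000 0.0000 0.0000
step 8: (k=8,j=0): S=53.7922, (K−S)⁺=53.1078, hold=52.6215 ⇒ V=53.1078 exercise | (k=8,j=1): S=63.8322, (K−S)⁺=43.0678, hold=42.5815 ⇒ V=43.0678 exercise | (k=8,j=2): S=75.7461, (K−S)⁺=31.1539, hold=30.6675 ⇒ V=31.1539 exercise | (k=8,j=3): S=89.8837, (K−S)⁺=17.0163, hold=16.5299 ⇒ V=17.0163 exercise | (k=8,j=4): S=106.6600, (K−S)⁺=0.2400, hold=4.4256 ⇒ V=4.4256 continue | (k=8,j=5): S=126.5675, (K−S)⁺=0.0000, hold=0.0000 ⇒ V=0.0000 continue | (k=8,j=6): S=150.1906, (K−S)⁺=0.0000, hold=0.0000 ⇒ V=0.0000 continue | (k=8,j=7): S=178.2229, (K−S)⁺=0.0000, hold=0.0000 ⇒ V=0.0000 continue | (k=8,j=8): S=211.4872, (K−S)⁺=0.0000, hold=0.0000 ⇒ V=0.0000 continue  boundary S*=89.8837
step 7: (k=7,j=0): S=58.5975, (K−S)⁺=48.3025, hold=47.8161 ⇒ V=48.3025 exercise | (k=7,j=1): S=69.5344, (K−S)⁺=37.3656, hold=36.8792 ⇒ V=37.3656 exercise | (k=7,j=2): S=82.5127, (K−S)⁺=24.3873, hold=23.9010 ⇒ V=24.3873 exercise | (k=7,j=3): S=97.9132, (K−S)⁺=8.9868, hold=10.6058 ⇒ V=10.6058 continue | (k=7,j=4): S=116.1882, (K−S)⁺=0.0000, hold=2.1794 ⇒ V=2.1794 continue | (k=7,j=5): S=137.8740, (K−S)⁺=0.0000, hold=0.0000 ⇒ V=0.0000 continue | (k=7,j=6): S=163.6075, (K−S)⁺=0.0000, hold=0.0000 ⇒ V=0.0000 continue | (k=7,j=7): S=194.1439, (K−S)⁺=0.0000, hold=0.0000 ⇒ V=0.0000 continue  boundary S*=82.5127
step 6: (k=6,j=0): S=63.8322, (K−S)⁺=43.0678, hold=42.5815 ⇒ V=43.0678 exercise | (k=6,j=1): S=75.7461, (K−S)⁺=31.1539, hold=30.6675 ⇒ V=31.1539 exercise | (k=6,j=2): S=89.8837, (K−S)⁺=17.0163, hold=17.3443 ⇒ V=17.3443 continue | (k=6,j=3): S=106.6600, (K−S)⁺=0.2400, hold=6.3191 ⇒ V=6.3191 continue | (k=6,j=4): S=126.5675, (K−S)⁺=0.0000, hold=1.0732 ⇒ V=1.0732 continue | (k=6,j=5): S=150.1906, (K−S)⁺=0.0000, hold=0.0000 ⇒ V=0.0000 continue | (k=6,j=6): S=178.2229, (K−S)⁺=0.0000, hold=0.0000 ⇒ V=0.0000 continue  boundary S*=75.7461
step 5: (k=5,j=0): S=69.5344, (K−S)⁺=37.3656, hold=36.8792 ⇒ V=37.3656 exercise | (k=5,j=1): S=82.5127, (K−S)⁺=24.3873, hold=24.0660 ⇒ V=24.3873 exercise | (k=5,j=2): S=97.9132, (K−S)⁺=8.9868, hold=11.7197 ⇒ V=11.7197 continue | (k=5,j=3): S=116.1882, (K−S)⁺=0.0000, hold=3.6517 ⇒ V=3.6517 continue | (k=5,j=4): S=137.8740, (K−S)⁺=0.0000, hold=0.5285 ⇒ V=0.5285 continue | (k=5,j=5): S=163.6075, (K−S)⁺=0.0000, hold=0.0000 ⇒ V=0.0000 continue  boundary S*=82.5127
step 4: (k=4,j=0): S=75.7461, (K−S)⁺=31.1539, hold=30.6675 ⇒ V=31.1539 exercise | (k=4,j=1): S=89.8837, (K−S)⁺=17.0163, hold=17.9046 ⇒ V=17.9046 continue | (k=4,j=2): S=106.6600, (K−S)⁺=0.2400, hold=7.6082 ⇒ V=7.6082 continue | (k=4,j=3): S=126.5675, (K−S)⁺=0.0000, hold=2.0641 ⇒ V=2.0641 continue | (k=4,j=4): S=150.1906, (K−S)⁺=0.0000, hold=0.2603 ⇒ V=0.2603 continue  boundary S*=75.7461
step 3: (k=3,j=0): S=82.5127, (K−S)⁺=24.3873, hold=24.3478 ⇒ V=24.3873 exercise | (k=3,j=1): S=97.9132, (K−S)⁺=8.9868, hold=12.6441 ⇒ V=12.6441 continue | (k=3,j=2): S=116.1882, (K−S)⁺=0.0000, hold=4.7849 ⇒ V=4.7849 continue | (k=3,j=3): S=137.8740, (K−S)⁺=0.0000, hold=1.1474 ⇒ V=1.1474 continue  boundary S*=82.5127
step 2: (k=2,j=0): S=89.8837, (K−S)⁺=17.0163, hold=18.3695 ⇒ V=18.3695 continue | (k=2,j=1): S=106.6600, (K−S)⁺=0.2400, hold=8.6334 ⇒ V=8.6334 continue | (k=2,j=2): S=126.5675, (K−S)⁺=0.0000, hold=2.9335 ⇒ V=2.9335 continue  boundary S*=-
step 1: (k=1,j=0): S=97.9132, (K−S)⁺=8.9868, hold=13.3887 ⇒ V=13.3887 continue | (k=1,j=1): S=116.1882, (K−S)⁺=0.0000, hold=5.7271 ⇒ V=5.7271 continue  boundary S*=-
step 0: (k=0,j=0): S=106.6600, (K−S)⁺=0.2400, hold=9.4740 ⇒ V=9.4740 continue  boundary S*=-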